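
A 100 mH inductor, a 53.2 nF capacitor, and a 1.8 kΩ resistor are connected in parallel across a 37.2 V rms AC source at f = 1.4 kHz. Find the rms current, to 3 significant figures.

32.3 mA

ω = 2πf = 8796 rad/s
X_L = ωL = 880 Ω
X_C = 1/(ωC) = 2140 Ω
Parallel: admittances add. Y = 1/R + 1/(jωL) + jωC
Y = (0.000556 − j0.000669) S
|Y| = 0.000869 S → |Z| = 1/|Y| = 1150 Ω, ∠Z = −∠Y = 50.3°
I = V/|Z| = 37.2/1150 = 32.3 mA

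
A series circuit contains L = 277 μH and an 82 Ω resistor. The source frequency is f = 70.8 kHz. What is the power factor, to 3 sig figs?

0.554

ω = 2πf = 444800 rad/s
X_L = ωL = 123 Ω
Z = 82.0 + j123 Ω
|Z| = √(82.0² + 123²) = 148 Ω
∠Z = arctan(123/82.0) = 56.4°
cos φ = cos(56.4°) = 0.554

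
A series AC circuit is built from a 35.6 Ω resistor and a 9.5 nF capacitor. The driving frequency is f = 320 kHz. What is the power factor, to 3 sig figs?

0.562

ω = 2πf = 2.011e+06 rad/s
X_C = 1/(ωC) = 52.4 Ω
Z = 35.6 − j52.4 Ω
|Z| = √(35.6² + 52.4²) = 63.3 Ω
∠Z = arctan(-52.4/35.6) = -55.8°
cos φ = cos(-55.8°) = 0.562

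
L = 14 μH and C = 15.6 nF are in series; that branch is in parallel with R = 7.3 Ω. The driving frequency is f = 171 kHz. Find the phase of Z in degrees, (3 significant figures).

ω = 2πf = 1.074e+06 rad/s
X_L = ωL = 15.0 Ω
X_C = 1/(ωC) = 59.7 Ω
Branch 1: Z₁ = R = 7.30 Ω
Branch 2 (series LC): Z₂ = j(X_L − X_C) = −j44.6 Ω
Parallel: Z = Z₁Z₂/(Z₁+Z₂), |Z| = 7.20 Ω, ∠Z = -9.29°

-9.29°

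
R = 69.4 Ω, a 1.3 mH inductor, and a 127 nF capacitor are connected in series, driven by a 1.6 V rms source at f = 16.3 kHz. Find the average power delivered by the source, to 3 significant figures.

22.3 mW

ω = 2πf = 102400 rad/s
X_L = ωL = 133 Ω
X_C = 1/(ωC) = 76.9 Ω
Net reactance X = X_L − X_C = 56.3 Ω
Z = 69.4 + j56.3 Ω
|Z| = √(69.4² + 56.3²) = 89.3 Ω
∠Z = arctan(56.3/69.4) = 39.0°
I = V/|Z| = 17.9 mA
P = VI cos φ = 1.6 × 0.0179 × cos(39.0°) = 22.3 mW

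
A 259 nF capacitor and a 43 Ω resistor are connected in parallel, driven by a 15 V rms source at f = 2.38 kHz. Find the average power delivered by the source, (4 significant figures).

ω = 2πf = 14950 rad/s
X_C = 1/(ωC) = 258.2 Ω
Parallel: admittances add. Y = 1/R + jωC
Y = (0.02326 + j0.003873) S
|Y| = 0.02358 S → |Z| = 1/|Y| = 42.42 Ω, ∠Z = −∠Y = -9.455°
I = V/|Z| = 353.6 mA
P = VI cos φ = 15 × 0.3536 × cos(-9.455°) = 5.233 W

5.233 W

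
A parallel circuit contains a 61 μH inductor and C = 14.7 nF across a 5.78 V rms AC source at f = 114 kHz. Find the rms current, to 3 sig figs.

ω = 2πf = 716300 rad/s
X_L = ωL = 43.7 Ω
X_C = 1/(ωC) = 95.0 Ω
Parallel: admittances add. Y = 1/(jωL) + jωC
Y = (0 − j0.0124) S
|Y| = 0.0124 S → |Z| = 1/|Y| = 80.9 Ω, ∠Z = −∠Y = 90.0°
I = V/|Z| = 5.78/80.9 = 71.4 mA

71.4 mA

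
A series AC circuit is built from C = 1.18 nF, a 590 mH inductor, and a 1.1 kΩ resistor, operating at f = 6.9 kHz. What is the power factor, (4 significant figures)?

ω = 2πf = 43350 rad/s
X_L = ωL = 25580 Ω
X_C = 1/(ωC) = 19550 Ω
Net reactance X = X_L − X_C = 6031 Ω
Z = 1100 + j6031 Ω
|Z| = √(1100² + 6031²) = 6131 Ω
∠Z = arctan(6031/1100) = 79.66°
cos φ = cos(79.66°) = 0.1794

0.1794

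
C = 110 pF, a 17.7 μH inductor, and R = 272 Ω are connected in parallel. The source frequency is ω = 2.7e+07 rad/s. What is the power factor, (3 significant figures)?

0.973

X_L = ωL = 478 Ω
X_C = 1/(ωC) = 337 Ω
Parallel: admittances add. Y = 1/R + 1/(jωL) + jωC
Y = (0.00368 + j0.000878) S
|Y| = 0.00378 S → |Z| = 1/|Y| = 265 Ω, ∠Z = −∠Y = -13.4°
cos φ = cos(-13.4°) = 0.973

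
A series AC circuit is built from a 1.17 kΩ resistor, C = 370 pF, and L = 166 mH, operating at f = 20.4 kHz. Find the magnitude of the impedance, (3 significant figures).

ω = 2πf = 128200 rad/s
X_L = ωL = 21300 Ω
X_C = 1/(ωC) = 21100 Ω
Net reactance X = X_L − X_C = 192 Ω
Z = 1170 + j192 Ω
|Z| = √(1170² + 192²) = 1190 Ω

1190 Ω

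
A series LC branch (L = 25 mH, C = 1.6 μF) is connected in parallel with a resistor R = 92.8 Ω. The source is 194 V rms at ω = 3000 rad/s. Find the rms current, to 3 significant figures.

X_L = ωL = 75.0 Ω
X_C = 1/(ωC) = 208 Ω
Branch 1: Z₁ = R = 92.8 Ω
Branch 2 (series LC): Z₂ = j(X_L − X_C) = −j133 Ω
Parallel: Z = Z₁Z₂/(Z₁+Z₂), |Z| = 76.2 Ω, ∠Z = -34.8°
I = V/|Z| = 194/76.2 = 2.55 A

2.55 A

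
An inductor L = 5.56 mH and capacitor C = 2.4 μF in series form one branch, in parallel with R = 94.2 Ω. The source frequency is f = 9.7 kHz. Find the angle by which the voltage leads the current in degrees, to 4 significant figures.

15.84°

ω = 2πf = 60950 rad/s
X_L = ωL = 338.9 Ω
X_C = 1/(ωC) = 6.837 Ω
Branch 1: Z₁ = R = 94.20 Ω
Branch 2 (series LC): Z₂ = j(X_L − X_C) = j332.0 Ω
Parallel: Z = Z₁Z₂/(Z₁+Z₂), |Z| = 90.62 Ω, ∠Z = 15.84°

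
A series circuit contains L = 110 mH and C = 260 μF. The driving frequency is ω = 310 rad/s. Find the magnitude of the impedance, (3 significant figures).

21.7 Ω

X_L = ωL = 34.1 Ω
X_C = 1/(ωC) = 12.4 Ω
Net reactance X = X_L − X_C = 21.7 Ω
Z = j21.7 Ω
|Z| = √(0² + 21.7²) = 21.7 Ω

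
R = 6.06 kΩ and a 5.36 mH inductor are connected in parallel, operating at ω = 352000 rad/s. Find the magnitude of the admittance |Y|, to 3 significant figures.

555 μS

X_L = ωL = 1890 Ω
Parallel: admittances add. Y = 1/R + 1/(jωL)
Y = (0.000165 − j0.000530) S
|Y| = 0.000555 S → |Z| = 1/|Y| = 1800 Ω, ∠Z = −∠Y = 72.7°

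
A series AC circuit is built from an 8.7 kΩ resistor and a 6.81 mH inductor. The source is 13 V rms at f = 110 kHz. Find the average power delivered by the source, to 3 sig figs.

ω = 2πf = 691200 rad/s
X_L = ωL = 4710 Ω
Z = 8700 + j4710 Ω
|Z| = √(8700² + 4710²) = 9890 Ω
∠Z = arctan(4710/8700) = 28.4°
I = V/|Z| = 1.31 mA
P = VI cos φ = 13 × 0.00131 × cos(28.4°) = 15.0 mW

15.0 mW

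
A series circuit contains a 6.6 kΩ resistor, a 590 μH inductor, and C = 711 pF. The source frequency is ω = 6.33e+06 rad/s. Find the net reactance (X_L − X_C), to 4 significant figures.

X_L = ωL = 3735 Ω
X_C = 1/(ωC) = 222.2 Ω
X = 3735 − 222.2 = 3513 Ω

3513 Ω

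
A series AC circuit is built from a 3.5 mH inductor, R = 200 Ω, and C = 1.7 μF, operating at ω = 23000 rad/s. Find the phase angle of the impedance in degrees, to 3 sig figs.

15.4°

X_L = ωL = 80.5 Ω
X_C = 1/(ωC) = 25.6 Ω
Net reactance X = X_L − X_C = 54.9 Ω
Z = 200 + j54.9 Ω
|Z| = √(200² + 54.9²) = 207 Ω
∠Z = arctan(54.9/200) = 15.4°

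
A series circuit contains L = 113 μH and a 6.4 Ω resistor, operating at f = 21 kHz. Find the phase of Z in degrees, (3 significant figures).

ω = 2πf = 131900 rad/s
X_L = ωL = 14.9 Ω
Z = 6.40 + j14.9 Ω
|Z| = √(6.40² + 14.9²) = 16.2 Ω
∠Z = arctan(14.9/6.40) = 66.8°

66.8°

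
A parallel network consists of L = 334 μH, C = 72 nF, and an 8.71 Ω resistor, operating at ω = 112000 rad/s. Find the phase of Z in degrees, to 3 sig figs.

9.24°

X_L = ωL = 37.4 Ω
X_C = 1/(ωC) = 124 Ω
Parallel: admittances add. Y = 1/R + 1/(jωL) + jωC
Y = (0.115 − j0.0187) S
|Y| = 0.116 S → |Z| = 1/|Y| = 8.60 Ω, ∠Z = −∠Y = 9.24°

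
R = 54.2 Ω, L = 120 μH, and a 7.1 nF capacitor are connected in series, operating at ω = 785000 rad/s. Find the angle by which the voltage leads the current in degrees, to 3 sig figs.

X_L = ωL = 94.2 Ω
X_C = 1/(ωC) = 179 Ω
Net reactance X = X_L − X_C = -85.2 Ω
Z = 54.2 − j85.2 Ω
|Z| = √(54.2² + 85.2²) = 101 Ω
∠Z = arctan(-85.2/54.2) = -57.5°

-57.5°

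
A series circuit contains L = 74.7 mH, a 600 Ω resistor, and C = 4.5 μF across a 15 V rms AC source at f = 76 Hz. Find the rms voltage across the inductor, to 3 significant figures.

ω = 2πf = 477.5 rad/s
X_L = ωL = 35.7 Ω
X_C = 1/(ωC) = 465 Ω
Net reactance X = X_L − X_C = -430 Ω
Z = 600 − j430 Ω
|Z| = √(600² + 430²) = 738 Ω
I = V/|Z| = 20.3 mA
V_L = I·|Z_L| = 0.0203 × 35.7 = 0.725 V

0.725 V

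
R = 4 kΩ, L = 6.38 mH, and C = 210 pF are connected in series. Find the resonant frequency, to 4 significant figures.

ω₀ = 1/√(LC) = 1/√(0.00638 × 2.1e-10) = 863900 rad/s
f₀ = ω₀/(2π) = 137.5 kHz

137.5 kHz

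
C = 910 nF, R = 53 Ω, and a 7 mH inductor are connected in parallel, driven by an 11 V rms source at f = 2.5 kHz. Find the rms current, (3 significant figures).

ω = 2πf = 15710 rad/s
X_L = ωL = 110 Ω
X_C = 1/(ωC) = 70.0 Ω
Parallel: admittances add. Y = 1/R + 1/(jωL) + jωC
Y = (0.0189 + j0.00520) S
|Y| = 0.0196 S → |Z| = 1/|Y| = 51.1 Ω, ∠Z = −∠Y = -15.4°
I = V/|Z| = 11/51.1 = 215 mA

215 mA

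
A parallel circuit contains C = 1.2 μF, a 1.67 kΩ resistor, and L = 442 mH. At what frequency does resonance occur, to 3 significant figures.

219 Hz

ω₀ = 1/√(LC) = 1/√(0.442 × 1.2e-06) = 1373 rad/s
f₀ = ω₀/(2π) = 219 Hz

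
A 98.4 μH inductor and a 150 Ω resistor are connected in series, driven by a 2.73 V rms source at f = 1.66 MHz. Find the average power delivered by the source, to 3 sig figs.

1.04 mW

ω = 2πf = 1.043e+07 rad/s
X_L = ωL = 1030 Ω
Z = 150 + j1030 Ω
|Z| = √(150² + 1030²) = 1040 Ω
∠Z = arctan(1030/150) = 81.7°
I = V/|Z| = 2.63 mA
P = VI cos φ = 2.73 × 0.00263 × cos(81.7°) = 1.04 mW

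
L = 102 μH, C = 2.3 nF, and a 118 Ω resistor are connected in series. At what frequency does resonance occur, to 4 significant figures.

328.6 kHz

ω₀ = 1/√(LC) = 1/√(0.000102 × 2.3e-09) = 2.065e+06 rad/s
f₀ = ω₀/(2π) = 328.6 kHz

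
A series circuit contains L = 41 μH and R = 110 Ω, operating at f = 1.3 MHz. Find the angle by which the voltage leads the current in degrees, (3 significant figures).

ω = 2πf = 8.168e+06 rad/s
X_L = ωL = 335 Ω
Z = 110 + j335 Ω
|Z| = √(110² + 335²) = 352 Ω
∠Z = arctan(335/110) = 71.8°

71.8°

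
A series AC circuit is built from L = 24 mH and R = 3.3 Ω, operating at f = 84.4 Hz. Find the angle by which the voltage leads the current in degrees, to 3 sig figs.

ω = 2πf = 530.3 rad/s
X_L = ωL = 12.7 Ω
Z = 3.30 + j12.7 Ω
|Z| = √(3.30² + 12.7²) = 13.1 Ω
∠Z = arctan(12.7/3.30) = 75.5°

75.5°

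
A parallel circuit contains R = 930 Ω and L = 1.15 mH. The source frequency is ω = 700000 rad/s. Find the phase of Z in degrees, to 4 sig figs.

X_L = ωL = 805.0 Ω
Parallel: admittances add. Y = 1/R + 1/(jωL)
Y = (0.001075 − j0.001242) S
|Y| = 0.001643 S → |Z| = 1/|Y| = 608.7 Ω, ∠Z = −∠Y = 49.12°

49.12°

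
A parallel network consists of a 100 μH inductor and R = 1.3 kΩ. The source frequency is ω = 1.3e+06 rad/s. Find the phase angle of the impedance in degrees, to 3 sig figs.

84.3°

X_L = ωL = 130 Ω
Parallel: admittances add. Y = 1/R + 1/(jωL)
Y = (0.000769 − j0.00769) S
|Y| = 0.00773 S → |Z| = 1/|Y| = 129 Ω, ∠Z = −∠Y = 84.3°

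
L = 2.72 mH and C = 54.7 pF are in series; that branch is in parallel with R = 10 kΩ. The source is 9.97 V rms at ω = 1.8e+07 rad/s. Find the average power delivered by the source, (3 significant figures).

9.94 mW

X_L = ωL = 49000 Ω
X_C = 1/(ωC) = 1020 Ω
Branch 1: Z₁ = R = 10000 Ω
Branch 2 (series LC): Z₂ = j(X_L − X_C) = j47900 Ω
Parallel: Z = Z₁Z₂/(Z₁+Z₂), |Z| = 9790 Ω, ∠Z = 11.8°
I = V/|Z| = 1.02 mA
P = VI cos φ = 9.97 × 0.00102 × cos(11.8°) = 9.94 mW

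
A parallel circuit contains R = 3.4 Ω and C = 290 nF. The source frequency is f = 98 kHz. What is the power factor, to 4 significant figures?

0.8548

ω = 2πf = 615800 rad/s
X_C = 1/(ωC) = 5.600 Ω
Parallel: admittances add. Y = 1/R + jωC
Y = (0.2941 + j0.1786) S
|Y| = 0.3441 S → |Z| = 1/|Y| = 2.906 Ω, ∠Z = −∠Y = -31.26°
cos φ = cos(-31.26°) = 0.8548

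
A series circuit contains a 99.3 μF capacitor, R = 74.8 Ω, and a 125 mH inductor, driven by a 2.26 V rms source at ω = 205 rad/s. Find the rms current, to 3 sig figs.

X_L = ωL = 25.6 Ω
X_C = 1/(ωC) = 49.1 Ω
Net reactance X = X_L − X_C = -23.5 Ω
Z = 74.8 − j23.5 Ω
|Z| = √(74.8² + 23.5²) = 78.4 Ω
I = V/|Z| = 2.26/78.4 = 28.8 mA

28.8 mA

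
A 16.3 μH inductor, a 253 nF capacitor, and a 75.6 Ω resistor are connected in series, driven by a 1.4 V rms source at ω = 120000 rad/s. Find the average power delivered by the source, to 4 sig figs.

X_L = ωL = 1.956 Ω
X_C = 1/(ωC) = 32.94 Ω
Net reactance X = X_L − X_C = -30.98 Ω
Z = 75.60 − j30.98 Ω
|Z| = √(75.60² + 30.98²) = 81.70 Ω
∠Z = arctan(-30.98/75.60) = -22.28°
I = V/|Z| = 17.14 mA
P = VI cos φ = 1.4 × 0.01714 × cos(-22.28°) = 22.20 mW

22.20 mW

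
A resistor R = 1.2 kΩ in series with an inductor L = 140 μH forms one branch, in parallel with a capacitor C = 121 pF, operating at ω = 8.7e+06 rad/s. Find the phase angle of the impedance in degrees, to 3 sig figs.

-57.2°

X_L = ωL = 1220 Ω
X_C = 1/(ωC) = 950 Ω
Branch 1 (R+jX_L): Z₁ = 1200 + j1220 Ω, |Z₁| = 1710 Ω
Branch 2 (−jX_C): Z₂ = −j950 Ω
Parallel: Z = Z₁Z₂/(Z₁+Z₂), |Z| = 1320 Ω, ∠Z = -57.2°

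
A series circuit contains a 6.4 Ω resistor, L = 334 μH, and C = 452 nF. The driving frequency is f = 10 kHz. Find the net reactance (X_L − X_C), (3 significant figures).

ω = 2πf = 62830 rad/s
X_L = ωL = 21.0 Ω
X_C = 1/(ωC) = 35.2 Ω
X = 21.0 − 35.2 = -14.2 Ω

-14.2 Ω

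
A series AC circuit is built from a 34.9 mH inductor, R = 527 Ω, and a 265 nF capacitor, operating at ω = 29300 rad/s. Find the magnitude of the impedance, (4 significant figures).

1038 Ω

X_L = ωL = 1023 Ω
X_C = 1/(ωC) = 128.8 Ω
Net reactance X = X_L − X_C = 893.8 Ω
Z = 527.0 + j893.8 Ω
|Z| = √(527.0² + 893.8²) = 1038 Ω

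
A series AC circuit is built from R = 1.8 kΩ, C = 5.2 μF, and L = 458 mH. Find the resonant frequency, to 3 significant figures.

103 Hz

ω₀ = 1/√(LC) = 1/√(0.458 × 5.2e-06) = 648.0 rad/s
f₀ = ω₀/(2π) = 103 Hz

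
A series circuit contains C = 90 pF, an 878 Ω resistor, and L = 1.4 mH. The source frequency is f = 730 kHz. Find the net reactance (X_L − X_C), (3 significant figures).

ω = 2πf = 4.587e+06 rad/s
X_L = ωL = 6420 Ω
X_C = 1/(ωC) = 2420 Ω
X = 6420 − 2420 = 4000 Ω

4000 Ω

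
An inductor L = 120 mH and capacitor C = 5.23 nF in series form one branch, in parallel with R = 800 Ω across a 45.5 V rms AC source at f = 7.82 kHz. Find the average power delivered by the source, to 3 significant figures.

ω = 2πf = 49130 rad/s
X_L = ωL = 5900 Ω
X_C = 1/(ωC) = 3890 Ω
Branch 1: Z₁ = R = 800 Ω
Branch 2 (series LC): Z₂ = j(X_L − X_C) = j2000 Ω
Parallel: Z = Z₁Z₂/(Z₁+Z₂), |Z| = 743 Ω, ∠Z = 21.8°
I = V/|Z| = 61.2 mA
P = VI cos φ = 45.5 × 0.0612 × cos(21.8°) = 2.59 W

2.59 W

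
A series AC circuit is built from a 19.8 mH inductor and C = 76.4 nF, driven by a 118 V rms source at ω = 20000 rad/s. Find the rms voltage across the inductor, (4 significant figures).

180.8 V

X_L = ωL = 396.0 Ω
X_C = 1/(ωC) = 654.5 Ω
Net reactance X = X_L − X_C = -258.5 Ω
Z = − j258.5 Ω
|Z| = √(0² + 258.5²) = 258.5 Ω
I = V/|Z| = 456.6 mA
V_L = I·|Z_L| = 0.4566 × 396.0 = 180.8 V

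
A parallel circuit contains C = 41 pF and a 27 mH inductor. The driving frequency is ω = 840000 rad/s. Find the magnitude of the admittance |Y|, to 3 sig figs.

9.65 μS

X_L = ωL = 22700 Ω
X_C = 1/(ωC) = 29000 Ω
Parallel: admittances add. Y = 1/(jωL) + jωC
Y = (0 − j9.65e-06) S
|Y| = 9.65e-06 S → |Z| = 1/|Y| = 104000 Ω, ∠Z = −∠Y = 90.0°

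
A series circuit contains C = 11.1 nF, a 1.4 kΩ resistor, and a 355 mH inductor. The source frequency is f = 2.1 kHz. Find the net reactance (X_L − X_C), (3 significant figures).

ω = 2πf = 13190 rad/s
X_L = ωL = 4680 Ω
X_C = 1/(ωC) = 6830 Ω
X = 4680 − 6830 = -2140 Ω

-2140 Ω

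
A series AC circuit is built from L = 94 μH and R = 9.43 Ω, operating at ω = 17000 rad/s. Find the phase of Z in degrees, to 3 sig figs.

9.62°

X_L = ωL = 1.60 Ω
Z = 9.43 + j1.60 Ω
|Z| = √(9.43² + 1.60²) = 9.56 Ω
∠Z = arctan(1.60/9.43) = 9.62°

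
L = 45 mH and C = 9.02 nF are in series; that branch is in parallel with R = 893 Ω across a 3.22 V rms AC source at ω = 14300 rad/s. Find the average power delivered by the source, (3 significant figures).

X_L = ωL = 644 Ω
X_C = 1/(ωC) = 7750 Ω
Branch 1: Z₁ = R = 893 Ω
Branch 2 (series LC): Z₂ = j(X_L − X_C) = −j7110 Ω
Parallel: Z = Z₁Z₂/(Z₁+Z₂), |Z| = 886 Ω, ∠Z = -7.16°
I = V/|Z| = 3.63 mA
P = VI cos φ = 3.22 × 0.00363 × cos(-7.16°) = 11.6 mW

11.6 mW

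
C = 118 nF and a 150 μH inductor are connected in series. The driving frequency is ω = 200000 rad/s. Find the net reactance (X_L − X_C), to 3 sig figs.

X_L = ωL = 30.0 Ω
X_C = 1/(ωC) = 42.4 Ω
X = 30.0 − 42.4 = -12.4 Ω

-12.4 Ω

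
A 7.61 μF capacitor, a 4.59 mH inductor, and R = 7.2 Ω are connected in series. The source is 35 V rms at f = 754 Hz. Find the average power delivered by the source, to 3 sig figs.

ω = 2πf = 4738 rad/s
X_L = ωL = 21.7 Ω
X_C = 1/(ωC) = 27.7 Ω
Net reactance X = X_L − X_C = -5.99 Ω
Z = 7.20 − j5.99 Ω
|Z| = √(7.20² + 5.99²) = 9.37 Ω
∠Z = arctan(-5.99/7.20) = -39.8°
I = V/|Z| = 3.74 A
P = VI cos φ = 35 × 3.74 × cos(-39.8°) = 101 W

101 W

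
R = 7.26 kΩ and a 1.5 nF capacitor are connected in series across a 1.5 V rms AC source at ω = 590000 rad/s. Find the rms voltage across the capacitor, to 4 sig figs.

X_C = 1/(ωC) = 1130 Ω
Z = 7260 − j1130 Ω
|Z| = √(7260² + 1130²) = 7347 Ω
I = V/|Z| = 204.2 μA
V_C = I·|Z_C| = 0.0002042 × 1130 = 0.2307 V

0.2307 V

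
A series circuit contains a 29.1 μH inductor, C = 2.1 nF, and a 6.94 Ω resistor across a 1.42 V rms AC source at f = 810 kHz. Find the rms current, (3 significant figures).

ω = 2πf = 5.089e+06 rad/s
X_L = ωL = 148 Ω
X_C = 1/(ωC) = 93.6 Ω
Net reactance X = X_L − X_C = 54.5 Ω
Z = 6.94 + j54.5 Ω
|Z| = √(6.94² + 54.5²) = 55.0 Ω
I = V/|Z| = 1.42/55.0 = 25.8 mA

25.8 mA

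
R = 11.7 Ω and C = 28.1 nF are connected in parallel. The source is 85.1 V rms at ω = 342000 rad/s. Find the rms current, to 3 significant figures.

X_C = 1/(ωC) = 104 Ω
Parallel: admittances add. Y = 1/R + jωC
Y = (0.0855 + j0.00961) S
|Y| = 0.0860 S → |Z| = 1/|Y| = 11.6 Ω, ∠Z = −∠Y = -6.42°
I = V/|Z| = 85.1/11.6 = 7.32 A

7.32 A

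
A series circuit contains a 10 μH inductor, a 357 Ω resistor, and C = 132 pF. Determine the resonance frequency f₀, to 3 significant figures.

4.38 MHz

ω₀ = 1/√(LC) = 1/√(1e-05 × 1.32e-10) = 2.752e+07 rad/s
f₀ = ω₀/(2π) = 4.38 MHz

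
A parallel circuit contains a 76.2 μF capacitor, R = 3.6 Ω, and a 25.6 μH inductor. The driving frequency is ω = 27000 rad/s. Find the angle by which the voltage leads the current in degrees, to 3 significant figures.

X_L = ωL = 0.691 Ω
X_C = 1/(ωC) = 0.486 Ω
Parallel: admittances add. Y = 1/R + 1/(jωL) + jωC
Y = (0.278 + j0.611) S
|Y| = 0.671 S → |Z| = 1/|Y| = 1.49 Ω, ∠Z = −∠Y = -65.5°

-65.5°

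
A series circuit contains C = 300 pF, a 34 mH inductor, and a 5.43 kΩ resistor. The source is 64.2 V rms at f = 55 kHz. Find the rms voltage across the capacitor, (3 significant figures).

ω = 2πf = 345600 rad/s
X_L = ωL = 11700 Ω
X_C = 1/(ωC) = 9650 Ω
Net reactance X = X_L − X_C = 2100 Ω
Z = 5430 + j2100 Ω
|Z| = √(5430² + 2100²) = 5820 Ω
I = V/|Z| = 11.0 mA
V_C = I·|Z_C| = 0.0110 × 9650 = 106 V

106 V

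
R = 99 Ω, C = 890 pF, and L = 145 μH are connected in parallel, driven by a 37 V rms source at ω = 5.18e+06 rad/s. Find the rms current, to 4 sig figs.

392.9 mA

X_L = ωL = 751.1 Ω
X_C = 1/(ωC) = 216.9 Ω
Parallel: admittances add. Y = 1/R + 1/(jωL) + jωC
Y = (0.01010 + j0.003279) S
|Y| = 0.01062 S → |Z| = 1/|Y| = 94.16 Ω, ∠Z = −∠Y = -17.98°
I = V/|Z| = 37/94.16 = 392.9 mA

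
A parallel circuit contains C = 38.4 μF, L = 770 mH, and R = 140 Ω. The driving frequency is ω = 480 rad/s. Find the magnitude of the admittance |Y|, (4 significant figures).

17.27 mS

X_L = ωL = 369.6 Ω
X_C = 1/(ωC) = 54.25 Ω
Parallel: admittances add. Y = 1/R + 1/(jωL) + jωC
Y = (0.007143 + j0.01573) S
|Y| = 0.01727 S → |Z| = 1/|Y| = 57.90 Ω, ∠Z = −∠Y = -65.57°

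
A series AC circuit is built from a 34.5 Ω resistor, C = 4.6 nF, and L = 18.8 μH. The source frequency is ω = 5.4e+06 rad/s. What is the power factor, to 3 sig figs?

0.491

X_L = ωL = 102 Ω
X_C = 1/(ωC) = 40.3 Ω
Net reactance X = X_L − X_C = 61.3 Ω
Z = 34.5 + j61.3 Ω
|Z| = √(34.5² + 61.3²) = 70.3 Ω
∠Z = arctan(61.3/34.5) = 60.6°
cos φ = cos(60.6°) = 0.491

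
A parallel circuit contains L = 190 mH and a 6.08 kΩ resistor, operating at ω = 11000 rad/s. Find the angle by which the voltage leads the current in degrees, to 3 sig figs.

X_L = ωL = 2090 Ω
Parallel: admittances add. Y = 1/R + 1/(jωL)
Y = (0.000164 − j0.000478) S
|Y| = 0.000506 S → |Z| = 1/|Y| = 1980 Ω, ∠Z = −∠Y = 71.0°

71.0°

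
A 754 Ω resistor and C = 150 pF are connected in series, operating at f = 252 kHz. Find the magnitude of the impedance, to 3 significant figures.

4280 Ω

ω = 2πf = 1.583e+06 rad/s
X_C = 1/(ωC) = 4210 Ω
Z = 754 − j4210 Ω
|Z| = √(754² + 4210²) = 4280 Ω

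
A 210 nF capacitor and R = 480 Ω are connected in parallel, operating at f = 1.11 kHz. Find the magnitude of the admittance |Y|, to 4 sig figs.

ω = 2πf = 6974 rad/s
X_C = 1/(ωC) = 682.8 Ω
Parallel: admittances add. Y = 1/R + jωC
Y = (0.002083 + j0.001465) S
|Y| = 0.002547 S → |Z| = 1/|Y| = 392.7 Ω, ∠Z = −∠Y = -35.11°

2.547 mS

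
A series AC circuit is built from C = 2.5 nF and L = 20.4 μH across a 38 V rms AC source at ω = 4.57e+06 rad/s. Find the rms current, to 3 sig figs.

X_L = ωL = 93.2 Ω
X_C = 1/(ωC) = 87.5 Ω
Net reactance X = X_L − X_C = 5.70 Ω
Z = j5.70 Ω
|Z| = √(0² + 5.70²) = 5.70 Ω
I = V/|Z| = 38/5.70 = 6.67 A

6.67 A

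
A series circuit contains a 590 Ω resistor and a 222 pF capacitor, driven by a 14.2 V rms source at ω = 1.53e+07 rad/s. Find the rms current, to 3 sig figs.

X_C = 1/(ωC) = 294 Ω
Z = 590 − j294 Ω
|Z| = √(590² + 294²) = 659 Ω
I = V/|Z| = 14.2/659 = 21.5 mA

21.5 mA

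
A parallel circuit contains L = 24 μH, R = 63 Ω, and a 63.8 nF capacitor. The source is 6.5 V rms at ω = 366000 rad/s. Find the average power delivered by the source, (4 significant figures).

X_L = ωL = 8.784 Ω
X_C = 1/(ωC) = 42.83 Ω
Parallel: admittances add. Y = 1/R + 1/(jωL) + jωC
Y = (0.01587 − j0.09049) S
|Y| = 0.09187 S → |Z| = 1/|Y| = 10.88 Ω, ∠Z = −∠Y = 80.05°
I = V/|Z| = 597.2 mA
P = VI cos φ = 6.5 × 0.5972 × cos(80.05°) = 670.6 mW

670.6 mW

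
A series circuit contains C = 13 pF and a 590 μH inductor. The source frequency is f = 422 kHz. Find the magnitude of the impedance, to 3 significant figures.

ω = 2πf = 2.652e+06 rad/s
X_L = ωL = 1560 Ω
X_C = 1/(ωC) = 29000 Ω
Net reactance X = X_L − X_C = -27400 Ω
Z = − j27400 Ω
|Z| = √(0² + 27400²) = 27400 Ω

27400 Ω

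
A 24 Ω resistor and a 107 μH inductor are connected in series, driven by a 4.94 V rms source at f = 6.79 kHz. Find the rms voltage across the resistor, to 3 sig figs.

ω = 2πf = 42660 rad/s
X_L = ωL = 4.56 Ω
Z = 24.0 + j4.56 Ω
|Z| = √(24.0² + 4.56²) = 24.4 Ω
I = V/|Z| = 202 mA
V_R = I·|Z_R| = 0.202 × 24.0 = 4.85 V

4.85 V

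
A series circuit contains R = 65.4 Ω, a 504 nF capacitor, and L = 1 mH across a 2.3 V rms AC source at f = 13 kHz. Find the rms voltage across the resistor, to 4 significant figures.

1.729 V

ω = 2πf = 81680 rad/s
X_L = ωL = 81.68 Ω
X_C = 1/(ωC) = 24.29 Ω
Net reactance X = X_L − X_C = 57.39 Ω
Z = 65.40 + j57.39 Ω
|Z| = √(65.40² + 57.39²) = 87.01 Ω
I = V/|Z| = 26.43 mA
V_R = I·|Z_R| = 0.02643 × 65.40 = 1.729 V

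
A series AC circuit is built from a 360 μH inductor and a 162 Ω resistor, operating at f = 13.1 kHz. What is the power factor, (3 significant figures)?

0.984

ω = 2πf = 82310 rad/s
X_L = ωL = 29.6 Ω
Z = 162 + j29.6 Ω
|Z| = √(162² + 29.6²) = 165 Ω
∠Z = arctan(29.6/162) = 10.4°
cos φ = cos(10.4°) = 0.984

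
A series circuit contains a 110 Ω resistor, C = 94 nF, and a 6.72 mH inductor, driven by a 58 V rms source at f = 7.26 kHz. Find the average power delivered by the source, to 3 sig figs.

21.2 W

ω = 2πf = 45620 rad/s
X_L = ωL = 307 Ω
X_C = 1/(ωC) = 233 Ω
Net reactance X = X_L − X_C = 73.3 Ω
Z = 110 + j73.3 Ω
|Z| = √(110² + 73.3²) = 132 Ω
∠Z = arctan(73.3/110) = 33.7°
I = V/|Z| = 439 mA
P = VI cos φ = 58 × 0.439 × cos(33.7°) = 21.2 W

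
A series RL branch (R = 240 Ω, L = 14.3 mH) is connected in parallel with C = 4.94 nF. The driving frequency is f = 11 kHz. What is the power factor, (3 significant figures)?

ω = 2πf = 69120 rad/s
X_L = ωL = 988 Ω
X_C = 1/(ωC) = 2930 Ω
Branch 1 (R+jX_L): Z₁ = 240 + j988 Ω, |Z₁| = 1020 Ω
Branch 2 (−jX_C): Z₂ = −j2930 Ω
Parallel: Z = Z₁Z₂/(Z₁+Z₂), |Z| = 1520 Ω, ∠Z = 69.3°
cos φ = cos(69.3°) = 0.353

0.353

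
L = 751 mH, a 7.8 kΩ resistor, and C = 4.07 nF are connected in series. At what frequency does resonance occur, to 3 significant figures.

ω₀ = 1/√(LC) = 1/√(0.751 × 4.07e-09) = 18090 rad/s
f₀ = ω₀/(2π) = 2.88 kHz

2.88 kHz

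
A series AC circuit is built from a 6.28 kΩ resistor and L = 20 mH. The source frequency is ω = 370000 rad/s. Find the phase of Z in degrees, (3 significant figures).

49.7°

X_L = ωL = 7400 Ω
Z = 6280 + j7400 Ω
|Z| = √(6280² + 7400²) = 9710 Ω
∠Z = arctan(7400/6280) = 49.7°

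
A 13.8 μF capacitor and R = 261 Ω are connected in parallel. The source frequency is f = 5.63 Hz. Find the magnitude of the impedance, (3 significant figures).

ω = 2πf = 35.37 rad/s
X_C = 1/(ωC) = 2050 Ω
Parallel: admittances add. Y = 1/R + jωC
Y = (0.00383 + j0.000488) S
|Y| = 0.00386 S → |Z| = 1/|Y| = 259 Ω, ∠Z = −∠Y = -7.26°

259 Ω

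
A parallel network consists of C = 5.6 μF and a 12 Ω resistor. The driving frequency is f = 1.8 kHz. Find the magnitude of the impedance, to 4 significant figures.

9.554 Ω

ω = 2πf = 11310 rad/s
X_C = 1/(ωC) = 15.79 Ω
Parallel: admittances add. Y = 1/R + jωC
Y = (0.08333 + j0.06333) S
|Y| = 0.1047 S → |Z| = 1/|Y| = 9.554 Ω, ∠Z = −∠Y = -37.24°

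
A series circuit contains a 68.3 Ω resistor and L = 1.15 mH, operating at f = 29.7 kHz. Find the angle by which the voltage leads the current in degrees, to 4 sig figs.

72.35°

ω = 2πf = 186600 rad/s
X_L = ωL = 214.6 Ω
Z = 68.30 + j214.6 Ω
|Z| = √(68.30² + 214.6²) = 225.2 Ω
∠Z = arctan(214.6/68.30) = 72.35°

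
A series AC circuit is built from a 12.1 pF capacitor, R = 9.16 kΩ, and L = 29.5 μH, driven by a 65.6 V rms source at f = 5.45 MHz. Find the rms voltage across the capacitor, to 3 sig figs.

ω = 2πf = 3.424e+07 rad/s
X_L = ωL = 1010 Ω
X_C = 1/(ωC) = 2410 Ω
Net reactance X = X_L − X_C = -1400 Ω
Z = 9160 − j1400 Ω
|Z| = √(9160² + 1400²) = 9270 Ω
I = V/|Z| = 7.08 mA
V_C = I·|Z_C| = 0.00708 × 2410 = 17.1 V

17.1 V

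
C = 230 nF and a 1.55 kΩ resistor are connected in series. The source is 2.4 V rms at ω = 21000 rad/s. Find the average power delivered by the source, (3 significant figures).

X_C = 1/(ωC) = 207 Ω
Z = 1550 − j207 Ω
|Z| = √(1550² + 207²) = 1560 Ω
∠Z = arctan(-207/1550) = -7.61°
I = V/|Z| = 1.53 mA
P = VI cos φ = 2.4 × 0.00153 × cos(-7.61°) = 3.65 mW

3.65 mW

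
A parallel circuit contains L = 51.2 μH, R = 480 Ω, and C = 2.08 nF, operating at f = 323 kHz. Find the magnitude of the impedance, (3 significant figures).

ω = 2πf = 2.029e+06 rad/s
X_L = ωL = 104 Ω
X_C = 1/(ωC) = 237 Ω
Parallel: admittances add. Y = 1/R + 1/(jωL) + jωC
Y = (0.00208 − j0.00540) S
|Y| = 0.00579 S → |Z| = 1/|Y| = 173 Ω, ∠Z = −∠Y = 68.9°

173 Ω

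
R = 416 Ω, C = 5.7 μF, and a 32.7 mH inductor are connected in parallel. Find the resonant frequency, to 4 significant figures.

368.6 Hz

ω₀ = 1/√(LC) = 1/√(0.0327 × 5.7e-06) = 2316 rad/s
f₀ = ω₀/(2π) = 368.6 Hz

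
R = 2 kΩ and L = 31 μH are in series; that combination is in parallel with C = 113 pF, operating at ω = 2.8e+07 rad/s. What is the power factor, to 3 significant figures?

0.140

X_L = ωL = 868 Ω
X_C = 1/(ωC) = 316 Ω
Branch 1 (R+jX_L): Z₁ = 2000 + j868 Ω, |Z₁| = 2180 Ω
Branch 2 (−jX_C): Z₂ = −j316 Ω
Parallel: Z = Z₁Z₂/(Z₁+Z₂), |Z| = 332 Ω, ∠Z = -82.0°
cos φ = cos(-82.0°) = 0.140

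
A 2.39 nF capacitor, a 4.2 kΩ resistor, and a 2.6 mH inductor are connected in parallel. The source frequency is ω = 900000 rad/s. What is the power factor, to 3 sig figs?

X_L = ωL = 2340 Ω
X_C = 1/(ωC) = 465 Ω
Parallel: admittances add. Y = 1/R + 1/(jωL) + jωC
Y = (0.000238 + j0.00172) S
|Y| = 0.00174 S → |Z| = 1/|Y| = 575 Ω, ∠Z = −∠Y = -82.1°
cos φ = cos(-82.1°) = 0.137

0.137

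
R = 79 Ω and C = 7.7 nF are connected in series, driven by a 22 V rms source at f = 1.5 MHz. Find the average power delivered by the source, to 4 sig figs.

ω = 2πf = 9.425e+06 rad/s
X_C = 1/(ωC) = 13.78 Ω
Z = 79.00 − j13.78 Ω
|Z| = √(79.00² + 13.78²) = 80.19 Ω
∠Z = arctan(-13.78/79.00) = -9.894°
I = V/|Z| = 274.3 mA
P = VI cos φ = 22 × 0.2743 × cos(-9.894°) = 5.946 W

5.946 W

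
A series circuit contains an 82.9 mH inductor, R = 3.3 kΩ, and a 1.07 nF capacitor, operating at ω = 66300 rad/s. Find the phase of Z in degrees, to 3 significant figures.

X_L = ωL = 5500 Ω
X_C = 1/(ωC) = 14100 Ω
Net reactance X = X_L − X_C = -8600 Ω
Z = 3300 − j8600 Ω
|Z| = √(3300² + 8600²) = 9210 Ω
∠Z = arctan(-8600/3300) = -69.0°

-69.0°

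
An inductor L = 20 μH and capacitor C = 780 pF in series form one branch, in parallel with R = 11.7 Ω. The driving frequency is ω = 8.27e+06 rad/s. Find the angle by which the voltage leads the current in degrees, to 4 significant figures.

48.43°

X_L = ωL = 165.4 Ω
X_C = 1/(ωC) = 155.0 Ω
Branch 1: Z₁ = R = 11.70 Ω
Branch 2 (series LC): Z₂ = j(X_L − X_C) = j10.38 Ω
Parallel: Z = Z₁Z₂/(Z₁+Z₂), |Z| = 7.763 Ω, ∠Z = 48.43°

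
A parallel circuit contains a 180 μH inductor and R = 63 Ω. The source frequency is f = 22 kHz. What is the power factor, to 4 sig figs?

0.3673

ω = 2πf = 138200 rad/s
X_L = ωL = 24.88 Ω
Parallel: admittances add. Y = 1/R + 1/(jωL)
Y = (0.01587 − j0.04019) S
|Y| = 0.04321 S → |Z| = 1/|Y| = 23.14 Ω, ∠Z = −∠Y = 68.45°
cos φ = cos(68.45°) = 0.3673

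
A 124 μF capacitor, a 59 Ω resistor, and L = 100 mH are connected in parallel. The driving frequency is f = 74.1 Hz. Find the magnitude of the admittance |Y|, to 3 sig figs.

ω = 2πf = 465.6 rad/s
X_L = ωL = 46.6 Ω
X_C = 1/(ωC) = 17.3 Ω
Parallel: admittances add. Y = 1/R + 1/(jωL) + jωC
Y = (0.0169 + j0.0363) S
|Y| = 0.0400 S → |Z| = 1/|Y| = 25.0 Ω, ∠Z = −∠Y = -64.9°

40.0 mS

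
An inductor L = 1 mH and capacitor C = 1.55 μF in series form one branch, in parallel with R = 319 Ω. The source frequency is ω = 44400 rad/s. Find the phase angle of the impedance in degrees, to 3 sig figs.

X_L = ωL = 44.4 Ω
X_C = 1/(ωC) = 14.5 Ω
Branch 1: Z₁ = R = 319 Ω
Branch 2 (series LC): Z₂ = j(X_L − X_C) = j29.9 Ω
Parallel: Z = Z₁Z₂/(Z₁+Z₂), |Z| = 29.7 Ω, ∠Z = 84.7°

84.7°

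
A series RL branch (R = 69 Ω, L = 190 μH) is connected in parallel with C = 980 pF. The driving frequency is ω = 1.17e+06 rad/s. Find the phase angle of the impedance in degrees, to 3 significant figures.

X_L = ωL = 222 Ω
X_C = 1/(ωC) = 872 Ω
Branch 1 (R+jX_L): Z₁ = 69.0 + j222 Ω, |Z₁| = 233 Ω
Branch 2 (−jX_C): Z₂ = −j872 Ω
Parallel: Z = Z₁Z₂/(Z₁+Z₂), |Z| = 311 Ω, ∠Z = 66.7°

66.7°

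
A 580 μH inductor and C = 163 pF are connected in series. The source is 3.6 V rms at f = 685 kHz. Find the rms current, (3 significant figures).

ω = 2πf = 4.304e+06 rad/s
X_L = ωL = 2500 Ω
X_C = 1/(ωC) = 1430 Ω
Net reactance X = X_L − X_C = 1070 Ω
Z = j1070 Ω
|Z| = √(0² + 1070²) = 1070 Ω
I = V/|Z| = 3.6/1070 = 3.36 mA

3.36 mA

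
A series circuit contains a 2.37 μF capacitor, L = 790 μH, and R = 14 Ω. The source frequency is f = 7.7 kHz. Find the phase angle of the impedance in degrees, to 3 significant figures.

64.6°

ω = 2πf = 48380 rad/s
X_L = ωL = 38.2 Ω
X_C = 1/(ωC) = 8.72 Ω
Net reactance X = X_L − X_C = 29.5 Ω
Z = 14.0 + j29.5 Ω
|Z| = √(14.0² + 29.5²) = 32.7 Ω
∠Z = arctan(29.5/14.0) = 64.6°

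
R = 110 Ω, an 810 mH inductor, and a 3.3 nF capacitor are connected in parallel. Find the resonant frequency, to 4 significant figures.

3.078 kHz

ω₀ = 1/√(LC) = 1/√(0.81 × 3.3e-09) = 19340 rad/s
f₀ = ω₀/(2π) = 3.078 kHz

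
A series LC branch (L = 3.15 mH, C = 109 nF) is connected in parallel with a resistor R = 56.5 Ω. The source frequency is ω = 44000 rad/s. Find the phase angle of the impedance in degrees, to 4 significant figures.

-38.95°

X_L = ωL = 138.6 Ω
X_C = 1/(ωC) = 208.5 Ω
Branch 1: Z₁ = R = 56.50 Ω
Branch 2 (series LC): Z₂ = j(X_L − X_C) = −j69.91 Ω
Parallel: Z = Z₁Z₂/(Z₁+Z₂), |Z| = 43.94 Ω, ∠Z = -38.95°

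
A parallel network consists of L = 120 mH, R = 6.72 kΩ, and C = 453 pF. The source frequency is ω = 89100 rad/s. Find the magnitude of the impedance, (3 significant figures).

6330 Ω

X_L = ωL = 10700 Ω
X_C = 1/(ωC) = 24800 Ω
Parallel: admittances add. Y = 1/R + 1/(jωL) + jωC
Y = (0.000149 − j5.32e-05) S
|Y| = 0.000158 S → |Z| = 1/|Y| = 6330 Ω, ∠Z = −∠Y = 19.7°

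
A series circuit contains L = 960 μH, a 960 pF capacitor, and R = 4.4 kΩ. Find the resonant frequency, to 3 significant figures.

166 kHz

ω₀ = 1/√(LC) = 1/√(0.00096 × 9.6e-10) = 1.042e+06 rad/s
f₀ = ω₀/(2π) = 166 kHz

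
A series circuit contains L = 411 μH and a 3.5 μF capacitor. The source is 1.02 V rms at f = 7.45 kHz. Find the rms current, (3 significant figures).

ω = 2πf = 46810 rad/s
X_L = ωL = 19.2 Ω
X_C = 1/(ωC) = 6.10 Ω
Net reactance X = X_L − X_C = 13.1 Ω
Z = j13.1 Ω
|Z| = √(0² + 13.1²) = 13.1 Ω
I = V/|Z| = 1.02/13.1 = 77.7 mA

77.7 mA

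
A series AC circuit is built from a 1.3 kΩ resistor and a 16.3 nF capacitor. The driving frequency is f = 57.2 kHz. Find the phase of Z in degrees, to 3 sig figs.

-7.48°

ω = 2πf = 359400 rad/s
X_C = 1/(ωC) = 171 Ω
Z = 1300 − j171 Ω
|Z| = √(1300² + 171²) = 1310 Ω
∠Z = arctan(-171/1300) = -7.48°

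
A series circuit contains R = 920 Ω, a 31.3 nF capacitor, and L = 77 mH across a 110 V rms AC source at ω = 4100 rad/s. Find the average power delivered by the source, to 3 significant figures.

196 mW

X_L = ωL = 316 Ω
X_C = 1/(ωC) = 7790 Ω
Net reactance X = X_L − X_C = -7480 Ω
Z = 920 − j7480 Ω
|Z| = √(920² + 7480²) = 7530 Ω
∠Z = arctan(-7480/920) = -83.0°
I = V/|Z| = 14.6 mA
P = VI cos φ = 110 × 0.0146 × cos(-83.0°) = 196 mW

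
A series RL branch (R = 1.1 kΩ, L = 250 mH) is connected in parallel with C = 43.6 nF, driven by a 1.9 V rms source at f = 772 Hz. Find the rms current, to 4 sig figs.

ω = 2πf = 4851 rad/s
X_L = ωL = 1213 Ω
X_C = 1/(ωC) = 4728 Ω
Branch 1 (R+jX_L): Z₁ = 1100 + j1213 Ω, |Z₁| = 1637 Ω
Branch 2 (−jX_C): Z₂ = −j4728 Ω
Parallel: Z = Z₁Z₂/(Z₁+Z₂), |Z| = 2101 Ω, ∠Z = 30.42°
I = V/|Z| = 1.9/2101 = 904.1 μA

904.1 μA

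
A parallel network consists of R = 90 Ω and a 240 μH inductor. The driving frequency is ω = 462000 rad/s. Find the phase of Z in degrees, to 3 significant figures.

X_L = ωL = 111 Ω
Parallel: admittances add. Y = 1/R + 1/(jωL)
Y = (0.0111 − j0.00902) S
|Y| = 0.0143 S → |Z| = 1/|Y| = 69.9 Ω, ∠Z = −∠Y = 39.1°

39.1°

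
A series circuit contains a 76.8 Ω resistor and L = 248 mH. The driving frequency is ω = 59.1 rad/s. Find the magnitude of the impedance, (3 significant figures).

X_L = ωL = 14.7 Ω
Z = 76.8 + j14.7 Ω
|Z| = √(76.8² + 14.7²) = 78.2 Ω

78.2 Ω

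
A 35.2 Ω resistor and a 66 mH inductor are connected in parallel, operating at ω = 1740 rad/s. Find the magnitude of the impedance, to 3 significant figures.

X_L = ωL = 115 Ω
Parallel: admittances add. Y = 1/R + 1/(jωL)
Y = (0.0284 − j0.00871) S
|Y| = 0.0297 S → |Z| = 1/|Y| = 33.7 Ω, ∠Z = −∠Y = 17.0°

33.7 Ω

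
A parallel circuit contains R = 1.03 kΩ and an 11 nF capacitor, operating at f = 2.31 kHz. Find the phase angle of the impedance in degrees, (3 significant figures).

-9.34°

ω = 2πf = 14510 rad/s
X_C = 1/(ωC) = 6260 Ω
Parallel: admittances add. Y = 1/R + jωC
Y = (0.000971 + j0.000160) S
|Y| = 0.000984 S → |Z| = 1/|Y| = 1020 Ω, ∠Z = −∠Y = -9.34°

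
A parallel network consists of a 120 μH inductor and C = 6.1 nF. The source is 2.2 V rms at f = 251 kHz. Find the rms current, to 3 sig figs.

ω = 2πf = 1.577e+06 rad/s
X_L = ωL = 189 Ω
X_C = 1/(ωC) = 104 Ω
Parallel: admittances add. Y = 1/(jωL) + jωC
Y = (0 + j0.00434) S
|Y| = 0.00434 S → |Z| = 1/|Y| = 231 Ω, ∠Z = −∠Y = -90.0°
I = V/|Z| = 2.2/231 = 9.54 mA

9.54 mA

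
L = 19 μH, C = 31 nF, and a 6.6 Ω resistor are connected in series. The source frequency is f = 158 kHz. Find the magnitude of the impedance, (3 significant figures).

15.1 Ω

ω = 2πf = 992700 rad/s
X_L = ωL = 18.9 Ω
X_C = 1/(ωC) = 32.5 Ω
Net reactance X = X_L − X_C = -13.6 Ω
Z = 6.60 − j13.6 Ω
|Z| = √(6.60² + 13.6²) = 15.1 Ω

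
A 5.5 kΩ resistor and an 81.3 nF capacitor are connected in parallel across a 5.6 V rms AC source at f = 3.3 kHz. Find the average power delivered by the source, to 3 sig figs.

ω = 2πf = 20730 rad/s
X_C = 1/(ωC) = 593 Ω
Parallel: admittances add. Y = 1/R + jωC
Y = (0.000182 + j0.00169) S
|Y| = 0.00170 S → |Z| = 1/|Y| = 590 Ω, ∠Z = −∠Y = -83.8°
I = V/|Z| = 9.49 mA
P = VI cos φ = 5.6 × 0.00949 × cos(-83.8°) = 5.70 mW

5.70 mW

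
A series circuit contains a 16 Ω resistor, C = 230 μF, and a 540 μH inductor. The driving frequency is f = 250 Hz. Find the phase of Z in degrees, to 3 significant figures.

ω = 2πf = 1571 rad/s
X_L = ωL = 0.848 Ω
X_C = 1/(ωC) = 2.77 Ω
Net reactance X = X_L − X_C = -1.92 Ω
Z = 16.0 − j1.92 Ω
|Z| = √(16.0² + 1.92²) = 16.1 Ω
∠Z = arctan(-1.92/16.0) = -6.84°

-6.84°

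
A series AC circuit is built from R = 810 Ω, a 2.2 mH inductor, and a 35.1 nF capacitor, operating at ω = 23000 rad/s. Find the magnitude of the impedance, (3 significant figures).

1440 Ω

X_L = ωL = 50.6 Ω
X_C = 1/(ωC) = 1240 Ω
Net reactance X = X_L − X_C = -1190 Ω
Z = 810 − j1190 Ω
|Z| = √(810² + 1190²) = 1440 Ω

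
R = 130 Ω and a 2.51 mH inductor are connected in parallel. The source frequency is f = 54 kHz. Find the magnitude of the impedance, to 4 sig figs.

ω = 2πf = 339300 rad/s
X_L = ωL = 851.6 Ω
Parallel: admittances add. Y = 1/R + 1/(jωL)
Y = (0.007692 − j0.001174) S
|Y| = 0.007781 S → |Z| = 1/|Y| = 128.5 Ω, ∠Z = −∠Y = 8.679°

128.5 Ω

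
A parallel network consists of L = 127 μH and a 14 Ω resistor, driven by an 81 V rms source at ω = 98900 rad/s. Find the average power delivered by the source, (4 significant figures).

468.6 W

X_L = ωL = 12.56 Ω
Parallel: admittances add. Y = 1/R + 1/(jωL)
Y = (0.07143 − j0.07962) S
|Y| = 0.1070 S → |Z| = 1/|Y| = 9.349 Ω, ∠Z = −∠Y = 48.10°
I = V/|Z| = 8.664 A
P = VI cos φ = 81 × 8.664 × cos(48.10°) = 468.6 W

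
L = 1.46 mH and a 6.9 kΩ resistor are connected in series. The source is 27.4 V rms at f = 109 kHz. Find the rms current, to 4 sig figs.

3.930 mA

ω = 2πf = 684900 rad/s
X_L = ωL = 999.9 Ω
Z = 6900 + j999.9 Ω
|Z| = √(6900² + 999.9²) = 6972 Ω
I = V/|Z| = 27.4/6972 = 3.930 mA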